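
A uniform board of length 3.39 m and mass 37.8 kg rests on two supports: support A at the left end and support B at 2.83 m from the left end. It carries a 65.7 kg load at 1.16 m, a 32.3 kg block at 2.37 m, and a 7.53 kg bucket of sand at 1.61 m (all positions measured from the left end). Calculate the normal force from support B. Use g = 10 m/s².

R_B ≈ 809 N

About support A:
Beam weight: 37.8 × 10 = 378 N down at 1.695 m → arm 1.695 m, τ = 378 × 1.695 = 640.7 N·m clockwise.
Load: 65.7 × 10 = 657 N down at 1.16 m → arm 1.16 m, τ = 657 × 1.16 = 762.1 N·m clockwise.
Block: 32.3 × 10 = 323 N down at 2.37 m → arm 2.37 m, τ = 323 × 2.37 = 765.5 N·m clockwise.
Bucket of sand: 7.53 × 10 = 75.3 N down at 1.61 m → arm 1.61 m, τ = 75.3 × 1.61 = 121.2 N·m clockwise.
Net load moment about support A = 2290 N·m clockwise.
Reaction R at support B is upward at 2.83 m, arm 2.83 m → moment R × 2.83 counterclockwise.
Setting net torque to zero: R × 2.83 = 2290 → R = 809 N.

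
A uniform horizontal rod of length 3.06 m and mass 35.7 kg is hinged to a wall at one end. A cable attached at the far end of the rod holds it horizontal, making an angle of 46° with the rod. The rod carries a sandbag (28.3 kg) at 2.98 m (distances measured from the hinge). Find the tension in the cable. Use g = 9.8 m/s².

T ≈ 619 N

About the hinge:
Beam weight: 35.7 × 9.8 = 349.9 N down at 1.53 m → arm 1.53 m, τ = 349.9 × 1.53 = 535.3 N·m clockwise.
Sandbag: 28.3 × 9.8 = 277.3 N down at 2.98 m → arm 2.98 m, τ = 277.3 × 2.98 = 826.4 N·m clockwise.
Total clockwise load moment = 1362 N·m.
The cable tension T acts at 3.06 m; only its component perpendicular to the rod, T sinθ, produces torque. sin 46° = 0.7193.
Balancing moments: T × 3.06 × 0.7193 = 1362, giving T = 1362 / 2.201 = 619 N.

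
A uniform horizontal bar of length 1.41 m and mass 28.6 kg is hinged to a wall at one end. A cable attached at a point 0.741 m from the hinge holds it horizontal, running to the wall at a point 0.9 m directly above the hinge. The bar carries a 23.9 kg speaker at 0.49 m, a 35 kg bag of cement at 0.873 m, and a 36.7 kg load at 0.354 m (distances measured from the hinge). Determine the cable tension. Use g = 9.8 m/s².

T ≈ 1290 N

Sum moments about the hinge (the unknown hinge reaction has zero arm there).
Beam weight: 28.6 × 9.8 = 280.3 N down at 0.705 m → arm 0.705 m, τ = 280.3 × 0.705 = 197.6 N·m clockwise.
Speaker: 23.9 × 9.8 = 234.2 N down at 0.49 m → arm 0.49 m, τ = 234.2 × 0.49 = 114.8 N·m clockwise.
Bag of cement: 35 × 9.8 = 343 N down at 0.873 m → arm 0.873 m, τ = 343 × 0.873 = 299.4 N·m clockwise.
Load: 36.7 × 9.8 = 359.7 N down at 0.354 m → arm 0.354 m, τ = 359.7 × 0.354 = 127.3 N·m clockwise.
Total clockwise load moment = 739.1 N·m.
The cable tension T acts at 0.741 m; only its component perpendicular to the bar, T sinθ, produces torque. sinθ = h/√(h²+d²) = 0.9/√(0.9²+0.741²) = 0.772.
For rotational equilibrium, T × 0.741 × 0.772 = 739.1, so T = 739.1 / 0.5721 = 1290 N.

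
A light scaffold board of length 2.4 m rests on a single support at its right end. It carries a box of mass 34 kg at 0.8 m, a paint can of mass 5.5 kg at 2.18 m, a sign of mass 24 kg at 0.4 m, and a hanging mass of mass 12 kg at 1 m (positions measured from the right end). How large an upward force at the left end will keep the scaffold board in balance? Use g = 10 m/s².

About the right end:
Box: 34 × 10 = 340 N down at 0.8 m → arm 0.8 m, τ = 340 × 0.8 = 272 N·m counterclockwise.
Paint can: 5.5 × 10 = 55 N down at 2.18 m → arm 2.18 m, τ = 55 × 2.18 = 119.9 N·m counterclockwise.
Sign: 24 × 10 = 240 N down at 0.4 m → arm 0.4 m, τ = 240 × 0.4 = 96 N·m counterclockwise.
Hanging mass: 12 × 10 = 120 N down at 1 m → arm 1 m, τ = 120 × 1 = 120 N·m counterclockwise.
Net moment of the loads = 607.9 N·m counterclockwise.
The upward force F acts at the left end, arm 2.4 m, giving F × 2.4 clockwise.
Στ = 0 ⇒ F × 2.4 = 607.9 ⇒ F = 607.9 / 2.4 = 253 N.

F ≈ 253 N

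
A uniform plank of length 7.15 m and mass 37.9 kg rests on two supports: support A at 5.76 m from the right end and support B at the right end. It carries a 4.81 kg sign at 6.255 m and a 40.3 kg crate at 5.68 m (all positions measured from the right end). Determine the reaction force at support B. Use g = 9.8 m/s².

R_B ≈ 142 N

Sum moments about support A (its reaction then has zero moment arm).
Beam weight: 37.9 × 9.8 = 371.4 N down at 3.575 m → arm 2.185 m, τ = 371.4 × 2.185 = 811.5 N·m clockwise.
Sign: 4.81 × 9.8 = 47.14 N down at 6.255 m → arm 0.495 m, τ = 47.14 × 0.495 = 23.33 N·m counterclockwise.
Crate: 40.3 × 9.8 = 394.9 N down at 5.68 m → arm 0.08 m, τ = 394.9 × 0.08 = 31.59 N·m clockwise.
Net load moment about support A = 819.8 N·m clockwise.
Reaction R at support B is upward at 0 m, arm 5.76 m → moment R × 5.76 counterclockwise.
Setting net torque to zero: R × 5.76 = 819.8 → R = 142 N.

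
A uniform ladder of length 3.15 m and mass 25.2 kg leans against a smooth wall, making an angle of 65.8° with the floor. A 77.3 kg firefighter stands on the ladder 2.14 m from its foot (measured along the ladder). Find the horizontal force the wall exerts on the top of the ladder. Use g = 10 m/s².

N_wall ≈ 293 N

Sum moments about the foot of the ladder (the floor normal and friction both act there and drop out).
Ladder weight 25.2×10 = 252 N acts at 1.575 m along the ladder; its horizontal arm is 1.575·cos65.8° = 0.6456 m → τ = 162.7 N·m clockwise.
Firefighter: 77.3×10 = 773 N at 2.14 m → arm 0.8772 m → τ = 678.1 N·m clockwise.
Wall normal N acts horizontally at the top; its moment arm is the height L sinθ = 3.15·sin65.8° = 2.873 m, counterclockwise.
Στ = 0 ⇒ N × 2.873 = 840.8 ⇒ N = 293 N.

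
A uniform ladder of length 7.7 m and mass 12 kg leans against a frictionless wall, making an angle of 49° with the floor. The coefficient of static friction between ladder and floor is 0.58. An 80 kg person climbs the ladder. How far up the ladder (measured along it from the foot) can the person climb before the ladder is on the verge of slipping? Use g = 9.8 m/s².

About the foot of the ladder:
Ladder weight 12×9.8 = 117.6 N acts at 3.85 m along the ladder; its horizontal arm is 3.85·cos49° = 2.526 m → τ = 297.1 N·m clockwise.
Person weight 80×9.8 = 784 N at distance d → arm d·cos49° → τ = 784·d·0.6561 clockwise.
Wall normal N at the top has arm L sinθ = 5.811 m counterclockwise, so Στ = 0 gives N·5.811 = 297.1 + 514.4·d.
ΣFy = 0 ⇒ N_floor = 901.6 N, so the maximum friction is μ_s·N_floor = 0.58×901.6 = 522.9 N. ΣFx = 0 ⇒ N_wall = f, so at the slipping point N = 522.9 N.
Substituting: 522.9×5.811 = 297.1 + 514.4·d ⇒ d = (3039 − 297.1) / 514.4 = 5.33 m.

d ≈ 5.33 m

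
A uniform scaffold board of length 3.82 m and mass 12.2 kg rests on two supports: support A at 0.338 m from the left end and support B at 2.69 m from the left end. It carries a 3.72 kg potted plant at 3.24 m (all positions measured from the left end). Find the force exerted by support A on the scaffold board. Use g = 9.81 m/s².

R_A ≈ 31.2 N

Choose support B as the axis so its reaction then has zero moment arm.
Beam weight: 12.2 × 9.81 = 119.7 N down at 1.91 m → arm 0.78 m, τ = 119.7 × 0.78 = 93.37 N·m counterclockwise.
Potted plant: 3.72 × 9.81 = 36.49 N down at 3.24 m → arm 0.55 m, τ = 36.49 × 0.55 = 20.07 N·m clockwise.
Net load moment about support B = 73.3 N·m counterclockwise.
Reaction R at support A is upward at 0.338 m, arm 2.352 m → moment R × 2.352 clockwise.
Setting net torque to zero: R × 2.352 = 73.3 → R = 31.2 N.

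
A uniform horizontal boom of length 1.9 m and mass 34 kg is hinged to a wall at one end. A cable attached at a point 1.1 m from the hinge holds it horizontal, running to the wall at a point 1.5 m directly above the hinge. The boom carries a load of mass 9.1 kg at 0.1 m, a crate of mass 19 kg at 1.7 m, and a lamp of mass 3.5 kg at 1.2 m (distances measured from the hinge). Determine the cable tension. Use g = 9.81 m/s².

Take moments about the hinge.
Beam weight: 34 × 9.81 = 333.5 N down at 0.95 m → arm 0.95 m, τ = 333.5 × 0.95 = 316.8 N·m clockwise.
Load: 9.1 × 9.81 = 89.27 N down at 0.1 m → arm 0.1 m, τ = 89.27 × 0.1 = 8.927 N·m clockwise.
Crate: 19 × 9.81 = 186.4 N down at 1.7 m → arm 1.7 m, τ = 186.4 × 1.7 = 316.9 N·m clockwise.
Lamp: 3.5 × 9.81 = 34.34 N down at 1.2 m → arm 1.2 m, τ = 34.34 × 1.2 = 41.21 N·m clockwise.
Total clockwise load moment = 683.8 N·m.
The cable tension T acts at 1.1 m; only its component perpendicular to the boom, T sinθ, produces torque. sinθ = h/√(h²+d²) = 1.5/√(1.5²+1.1²) = 0.8064.
Στ = 0 ⇒ T × 1.1 × 0.8064 = 683.8 ⇒ T = 683.8 / 0.887 = 771 N.

T ≈ 771 N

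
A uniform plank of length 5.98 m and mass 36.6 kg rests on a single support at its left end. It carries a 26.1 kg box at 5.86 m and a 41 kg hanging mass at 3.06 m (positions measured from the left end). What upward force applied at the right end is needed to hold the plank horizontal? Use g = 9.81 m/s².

F ≈ 636 N

About the left end:
Beam weight: 36.6 × 9.81 = 359 N down at 2.99 m → arm 2.99 m, τ = 359 × 2.99 = 1073 N·m clockwise.
Box: 26.1 × 9.81 = 256 N down at 5.86 m → arm 5.86 m, τ = 256 × 5.86 = 1500 N·m clockwise.
Hanging mass: 41 × 9.81 = 402.2 N down at 3.06 m → arm 3.06 m, τ = 402.2 × 3.06 = 1231 N·m clockwise.
Net moment of the loads = 3804 N·m clockwise.
The upward force F acts at the right end, arm 5.98 m, giving F × 5.98 counterclockwise.
Balancing moments: F × 5.98 = 3804, giving F = 3804 / 5.98 = 636 N.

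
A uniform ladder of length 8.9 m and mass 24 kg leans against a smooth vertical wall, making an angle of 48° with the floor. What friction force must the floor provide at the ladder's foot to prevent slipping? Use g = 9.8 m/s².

f ≈ 106 N

Sum moments about the foot of the ladder (the floor normal and friction both act there and drop out).
Ladder weight 24×9.8 = 235.2 N acts at 4.45 m along the ladder; its horizontal arm is 4.45·cos48° = 2.978 m → τ = 700.4 N·m clockwise.
Wall normal N acts horizontally at the top; its moment arm is the height L sinθ = 8.9·sin48° = 6.614 m, counterclockwise.
Setting net torque to zero: N × 6.614 = 700.4 → N = 106 N.
ΣFx = 0: friction at the foot balances the wall's push, so f = N_wall = 106 N.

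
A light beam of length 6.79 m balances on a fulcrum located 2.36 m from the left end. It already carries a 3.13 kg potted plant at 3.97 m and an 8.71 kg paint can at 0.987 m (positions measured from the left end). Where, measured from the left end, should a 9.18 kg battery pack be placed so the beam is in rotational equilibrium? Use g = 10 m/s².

x ≈ 3.11 m from the left end

Taking torques about the fulcrum (at 2.36 m from the left end):
Potted plant: 3.13 × 10 = 31.3 N down at 3.97 m → arm 1.61 m, τ = 31.3 × 1.61 = 50.39 N·m clockwise.
Paint can: 8.71 × 10 = 87.1 N down at 0.987 m → arm 1.373 m, τ = 87.1 × 1.373 = 119.6 N·m counterclockwise.
Net moment of existing loads = 69.21 N·m counterclockwise.
The battery pack weighs 9.18 × 10 = 91.8 N and must supply an equal clockwise moment, so its lever arm about the fulcrum is 69.21 / 91.8 = 0.754 m.
That puts it at 2.36 + 0.754 = 3.11 m from the left end.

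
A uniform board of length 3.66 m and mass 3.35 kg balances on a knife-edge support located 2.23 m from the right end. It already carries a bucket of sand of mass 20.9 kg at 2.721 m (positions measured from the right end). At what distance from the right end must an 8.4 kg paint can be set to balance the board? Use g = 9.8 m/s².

Sum moments about the knife-edge support (at 2.23 m from the right end) (the support reaction has zero arm there).
Beam weight: 3.35 × 9.8 = 32.83 N down at 1.83 m → arm 0.4 m, τ = 32.83 × 0.4 = 13.13 N·m clockwise.
Bucket of sand: 20.9 × 9.8 = 204.8 N down at 2.721 m → arm 0.491 m, τ = 204.8 × 0.491 = 100.6 N·m counterclockwise.
Net moment of existing loads = 87.47 N·m counterclockwise.
The paint can weighs 8.4 × 9.8 = 82.32 N and must supply an equal clockwise moment, so its lever arm about the knife-edge support is 87.47 / 82.32 = 1.06 m.
That puts it at 2.23 − 1.06 = 1.17 m from the right end.

x ≈ 1.17 m from the right end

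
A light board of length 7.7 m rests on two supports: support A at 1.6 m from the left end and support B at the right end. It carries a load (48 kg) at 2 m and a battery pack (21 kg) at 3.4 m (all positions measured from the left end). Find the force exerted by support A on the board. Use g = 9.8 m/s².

R_A ≈ 585 N

Take moments about support B.
Load: 48 × 9.8 = 470.4 N down at 2 m → arm 5.7 m, τ = 470.4 × 5.7 = 2681 N·m counterclockwise.
Battery pack: 21 × 9.8 = 205.8 N down at 3.4 m → arm 4.3 m, τ = 205.8 × 4.3 = 884.9 N·m counterclockwise.
Net load moment about support B = 3566 N·m counterclockwise.
Reaction R at support A is upward at 1.6 m, arm 6.1 m → moment R × 6.1 clockwise.
For rotational equilibrium, R × 6.1 = 3566, so R = 585 N.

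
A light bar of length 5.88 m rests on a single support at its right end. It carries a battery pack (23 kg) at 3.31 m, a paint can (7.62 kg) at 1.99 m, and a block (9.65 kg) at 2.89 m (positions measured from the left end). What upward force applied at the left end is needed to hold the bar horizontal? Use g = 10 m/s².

Sum moments about the right end (the unknown pivot reaction has zero arm there).
Battery pack: 23 × 10 = 230 N down at 3.31 m → arm 2.57 m, τ = 230 × 2.57 = 591.1 N·m counterclockwise.
Paint can: 7.62 × 10 = 76.2 N down at 1.99 m → arm 3.89 m, τ = 76.2 × 3.89 = 296.4 N·m counterclockwise.
Block: 9.65 × 10 = 96.5 N down at 2.89 m → arm 2.99 m, τ = 96.5 × 2.99 = 288.5 N·m counterclockwise.
Net moment of the loads = 1176 N·m counterclockwise.
The upward force F acts at the left end, arm 5.88 m, giving F × 5.88 clockwise.
For rotational equilibrium, F × 5.88 = 1176, so F = 1176 / 5.88 = 200 N.

F ≈ 200 N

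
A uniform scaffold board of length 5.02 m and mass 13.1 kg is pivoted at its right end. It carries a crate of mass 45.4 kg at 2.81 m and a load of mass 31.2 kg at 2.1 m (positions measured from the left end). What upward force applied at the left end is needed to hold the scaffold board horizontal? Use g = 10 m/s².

F ≈ 447 N

About the right end:
Beam weight: 13.1 × 10 = 131 N down at 2.51 m → arm 2.51 m, τ = 131 × 2.51 = 328.8 N·m counterclockwise.
Crate: 45.4 × 10 = 454 N down at 2.81 m → arm 2.21 m, τ = 454 × 2.21 = 1003 N·m counterclockwise.
Load: 31.2 × 10 = 312 N down at 2.1 m → arm 2.92 m, τ = 312 × 2.92 = 911 N·m counterclockwise.
Net moment of the loads = 2243 N·m counterclockwise.
The upward force F acts at the left end, arm 5.02 m, giving F × 5.02 clockwise.
Στ = 0 ⇒ F × 5.02 = 2243 ⇒ F = 2243 / 5.02 = 447 N.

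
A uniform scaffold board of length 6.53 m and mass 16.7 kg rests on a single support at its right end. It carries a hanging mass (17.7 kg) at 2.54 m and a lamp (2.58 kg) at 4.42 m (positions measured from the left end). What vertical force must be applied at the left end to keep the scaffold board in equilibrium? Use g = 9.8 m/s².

F ≈ 196 N

About the right end:
Beam weight: 16.7 × 9.8 = 163.7 N down at 3.265 m → arm 3.265 m, τ = 163.7 × 3.265 = 534.5 N·m counterclockwise.
Hanging mass: 17.7 × 9.8 = 173.5 N down at 2.54 m → arm 3.99 m, τ = 173.5 × 3.99 = 692.3 N·m counterclockwise.
Lamp: 2.58 × 9.8 = 25.28 N down at 4.42 m → arm 2.11 m, τ = 25.28 × 2.11 = 53.34 N·m counterclockwise.
Net moment of the loads = 1280 N·m counterclockwise.
The upward force F acts at the left end, arm 6.53 m, giving F × 6.53 clockwise.
Στ = 0 ⇒ F × 6.53 = 1280 ⇒ F = 1280 / 6.53 = 196 N.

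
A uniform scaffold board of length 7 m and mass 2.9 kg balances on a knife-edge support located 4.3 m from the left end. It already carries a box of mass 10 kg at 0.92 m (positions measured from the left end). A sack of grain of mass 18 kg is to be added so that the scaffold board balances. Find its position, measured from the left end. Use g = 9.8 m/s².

Choose the knife-edge support (at 4.3 m from the left end) as the axis so the support reaction has zero arm there.
Beam weight: 2.9 × 9.8 = 28.42 N down at 3.5 m → arm 0.8 m, τ = 28.42 × 0.8 = 22.74 N·m counterclockwise.
Box: 10 × 9.8 = 98 N down at 0.92 m → arm 3.38 m, τ = 98 × 3.38 = 331.2 N·m counterclockwise.
Net moment of existing loads = 353.9 N·m counterclockwise.
The sack of grain weighs 18 × 9.8 = 176.4 N and must supply an equal clockwise moment, so its lever arm about the knife-edge support is 353.9 / 176.4 = 2.01 m.
That puts it at 4.3 + 2.01 = 6.31 m from the left end.

x ≈ 6.31 m from the left end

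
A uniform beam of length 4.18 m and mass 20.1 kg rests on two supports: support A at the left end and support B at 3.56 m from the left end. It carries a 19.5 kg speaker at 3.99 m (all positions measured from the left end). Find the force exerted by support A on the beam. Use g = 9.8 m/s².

R_A ≈ 58.3 N

Choose support B as the axis so its reaction then has zero moment arm.
Beam weight: 20.1 × 9.8 = 197 N down at 2.09 m → arm 1.47 m, τ = 197 × 1.47 = 289.6 N·m counterclockwise.
Speaker: 19.5 × 9.8 = 191.1 N down at 3.99 m → arm 0.43 m, τ = 191.1 × 0.43 = 82.17 N·m clockwise.
Net load moment about support B = 207.4 N·m counterclockwise.
Reaction R at support A is upward at 0 m, arm 3.56 m → moment R × 3.56 clockwise.
Στ = 0 ⇒ R × 3.56 = 207.4 ⇒ R = 58.3 N.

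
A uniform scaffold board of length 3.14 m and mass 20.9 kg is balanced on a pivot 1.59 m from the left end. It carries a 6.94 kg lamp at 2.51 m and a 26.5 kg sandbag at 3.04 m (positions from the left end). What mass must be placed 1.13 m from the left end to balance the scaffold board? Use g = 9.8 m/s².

m ≈ 96.5 kg

Sum moments about the pivot (at 1.59 m from the left end) (the support reaction has zero arm there).
Beam weight: 20.9 × 9.8 = 204.8 N down at 1.57 m → arm 0.02 m, τ = 204.8 × 0.02 = 4.096 N·m counterclockwise.
Lamp: 6.94 × 9.8 = 68.01 N down at 2.51 m → arm 0.92 m, τ = 68.01 × 0.92 = 62.57 N·m clockwise.
Sandbag: 26.5 × 9.8 = 259.7 N down at 3.04 m → arm 1.45 m, τ = 259.7 × 1.45 = 376.6 N·m clockwise.
Net moment of known loads = 435.1 N·m clockwise.
An unknown mass m at 1.13 m has arm 0.46 m; its moment is m·g·0.46 counterclockwise.
For rotational equilibrium, m × 9.8 × 0.46 = 435.1, so m = 435.1 / (9.8 × 0.46) = 96.5 kg.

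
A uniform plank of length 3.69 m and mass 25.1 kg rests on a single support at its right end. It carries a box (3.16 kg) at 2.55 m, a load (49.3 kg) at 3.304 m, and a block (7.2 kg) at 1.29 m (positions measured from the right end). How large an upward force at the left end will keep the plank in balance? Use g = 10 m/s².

About the right end:
Beam weight: 25.1 × 10 = 251 N down at 1.845 m → arm 1.845 m, τ = 251 × 1.845 = 463.1 N·m counterclockwise.
Box: 3.16 × 10 = 31.6 N down at 2.55 m → arm 2.55 m, τ = 31.6 × 2.55 = 80.58 N·m counterclockwise.
Load: 49.3 × 10 = 493 N down at 3.304 m → arm 3.304 m, τ = 493 × 3.304 = 1629 N·m counterclockwise.
Block: 7.2 × 10 = 72 N down at 1.29 m → arm 1.29 m, τ = 72 × 1.29 = 92.88 N·m counterclockwise.
Net moment of the loads = 2266 N·m counterclockwise.
The upward force F acts at the left end, arm 3.69 m, giving F × 3.69 clockwise.
Balancing moments: F × 3.69 = 2266, giving F = 2266 / 3.69 = 614 N.

F ≈ 614 N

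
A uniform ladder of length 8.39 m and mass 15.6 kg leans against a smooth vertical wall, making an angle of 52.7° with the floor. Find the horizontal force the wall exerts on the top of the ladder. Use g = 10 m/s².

Choose the foot of the ladder as the axis so the floor normal and friction both act there and drop out.
Ladder weight 15.6×10 = 156 N acts at 4.195 m along the ladder; its horizontal arm is 4.195·cos52.7° = 2.542 m → τ = 396.6 N·m clockwise.
Wall normal N acts horizontally at the top; its moment arm is the height L sinθ = 8.39·sin52.7° = 6.674 m, counterclockwise.
Balancing moments: N × 6.674 = 396.6, giving N = 59.4 N.

N_wall ≈ 59.4 N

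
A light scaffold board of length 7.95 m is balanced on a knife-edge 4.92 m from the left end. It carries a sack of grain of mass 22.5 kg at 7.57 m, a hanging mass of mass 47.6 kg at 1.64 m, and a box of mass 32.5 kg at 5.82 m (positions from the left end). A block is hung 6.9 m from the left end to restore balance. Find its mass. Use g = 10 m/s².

Taking torques about the knife-edge (at 4.92 m from the left end):
Sack of grain: 22.5 × 10 = 225 N down at 7.57 m → arm 2.65 m, τ = 225 × 2.65 = 596.2 N·m clockwise.
Hanging mass: 47.6 × 10 = 476 N down at 1.64 m → arm 3.28 m, τ = 476 × 3.28 = 1561 N·m counterclockwise.
Box: 32.5 × 10 = 325 N down at 5.82 m → arm 0.9 m, τ = 325 × 0.9 = 292.5 N·m clockwise.
Net moment of known loads = 672.3 N·m counterclockwise.
An unknown mass m at 6.9 m has arm 1.98 m; its moment is m·g·1.98 clockwise.
Balancing moments: m × 10 × 1.98 = 672.3, giving m = 672.3 / (10 × 1.98) = 34 kg.

m ≈ 34 kg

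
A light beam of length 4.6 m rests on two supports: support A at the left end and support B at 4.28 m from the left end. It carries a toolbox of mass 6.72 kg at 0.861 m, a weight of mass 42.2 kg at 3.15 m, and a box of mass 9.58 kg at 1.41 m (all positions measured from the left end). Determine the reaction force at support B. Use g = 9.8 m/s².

R_B ≈ 349 N

Choose support A as the axis so its reaction then has zero moment arm.
Toolbox: 6.72 × 9.8 = 65.86 N down at 0.861 m → arm 0.861 m, τ = 65.86 × 0.861 = 56.71 N·m clockwise.
Weight: 42.2 × 9.8 = 413.6 N down at 3.15 m → arm 3.15 m, τ = 413.6 × 3.15 = 1303 N·m clockwise.
Box: 9.58 × 9.8 = 93.88 N down at 1.41 m → arm 1.41 m, τ = 93.88 × 1.41 = 132.4 N·m clockwise.
Net load moment about support A = 1492 N·m clockwise.
Reaction R at support B is upward at 4.28 m, arm 4.28 m → moment R × 4.28 counterclockwise.
Setting net torque to zero: R × 4.28 = 1492 → R = 349 N.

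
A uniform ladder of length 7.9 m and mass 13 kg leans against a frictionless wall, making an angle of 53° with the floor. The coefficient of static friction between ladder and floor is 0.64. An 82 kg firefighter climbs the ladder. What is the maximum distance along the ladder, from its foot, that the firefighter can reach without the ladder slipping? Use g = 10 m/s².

d ≈ 7.15 m

Taking torques about the foot of the ladder:
Ladder weight 13×10 = 130 N acts at 3.95 m along the ladder; its horizontal arm is 3.95·cos53° = 2.377 m → τ = 309 N·m clockwise.
Firefighter weight 82×10 = 820 N at distance d → arm d·cos53° → τ = 820·d·0.6018 clockwise.
Wall normal N at the top has arm L sinθ = 6.309 m counterclockwise, so Στ = 0 gives N·6.309 = 309 + 493.5·d.
ΣFy = 0 ⇒ N_floor = 950 N, so the maximum friction is μ_s·N_floor = 0.64×950 = 608 N. ΣFx = 0 ⇒ N_wall = f, so at the slipping point N = 608 N.
Substituting: 608×6.309 = 309 + 493.5·d ⇒ d = (3836 − 309) / 493.5 = 7.15 m.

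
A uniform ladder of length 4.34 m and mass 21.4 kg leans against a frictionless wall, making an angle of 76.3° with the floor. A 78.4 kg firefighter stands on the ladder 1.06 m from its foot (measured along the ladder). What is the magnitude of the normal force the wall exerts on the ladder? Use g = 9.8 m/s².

Choose the foot of the ladder as the axis so the floor normal and friction both act there and drop out.
Ladder weight 21.4×9.8 = 209.7 N acts at 2.17 m along the ladder; its horizontal arm is 2.17·cos76.3° = 0.5139 m → τ = 107.8 N·m clockwise.
Firefighter: 78.4×9.8 = 768.3 N at 1.06 m → arm 0.251 m → τ = 192.8 N·m clockwise.
Wall normal N acts horizontally at the top; its moment arm is the height L sinθ = 4.34·sin76.3° = 4.217 m, counterclockwise.
Στ = 0 ⇒ N × 4.217 = 300.6 ⇒ N = 71.3 N.

N_wall ≈ 71.3 N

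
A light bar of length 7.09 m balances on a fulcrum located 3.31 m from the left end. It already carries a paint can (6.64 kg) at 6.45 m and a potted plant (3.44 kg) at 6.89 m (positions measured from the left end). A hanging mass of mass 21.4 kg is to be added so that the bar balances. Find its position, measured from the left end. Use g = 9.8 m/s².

x ≈ 1.76 m from the left end

Choose the fulcrum (at 3.31 m from the left end) as the axis so the support reaction has zero arm there.
Paint can: 6.64 × 9.8 = 65.07 N down at 6.45 m → arm 3.14 m, τ = 65.07 × 3.14 = 204.3 N·m clockwise.
Potted plant: 3.44 × 9.8 = 33.71 N down at 6.89 m → arm 3.58 m, τ = 33.71 × 3.58 = 120.7 N·m clockwise.
Net moment of existing loads = 325 N·m clockwise.
The hanging mass weighs 21.4 × 9.8 = 209.7 N and must supply an equal counterclockwise moment, so its lever arm about the fulcrum is 325 / 209.7 = 1.55 m.
That puts it at 3.31 − 1.55 = 1.76 m from the left end.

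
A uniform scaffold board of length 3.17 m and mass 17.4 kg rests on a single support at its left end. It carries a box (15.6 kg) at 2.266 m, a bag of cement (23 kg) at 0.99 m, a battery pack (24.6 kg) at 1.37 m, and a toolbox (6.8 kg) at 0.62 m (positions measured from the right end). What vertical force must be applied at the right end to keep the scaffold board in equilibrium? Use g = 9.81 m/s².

F ≈ 475 N

Sum moments about the left end (the unknown pivot reaction has zero arm there).
Beam weight: 17.4 × 9.81 = 170.7 N down at 1.585 m → arm 1.585 m, τ = 170.7 × 1.585 = 270.6 N·m clockwise.
Box: 15.6 × 9.81 = 153 N down at 2.266 m → arm 0.904 m, τ = 153 × 0.904 = 138.3 N·m clockwise.
Bag of cement: 23 × 9.81 = 225.6 N down at 0.99 m → arm 2.18 m, τ = 225.6 × 2.18 = 491.8 N·m clockwise.
Battery pack: 24.6 × 9.81 = 241.3 N down at 1.37 m → arm 1.8 m, τ = 241.3 × 1.8 = 434.3 N·m clockwise.
Toolbox: 6.8 × 9.81 = 66.71 N down at 0.62 m → arm 2.55 m, τ = 66.71 × 2.55 = 170.1 N·m clockwise.
Net moment of the loads = 1505 N·m clockwise.
The upward force F acts at the right end, arm 3.17 m, giving F × 3.17 counterclockwise.
Balancing moments: F × 3.17 = 1505, giving F = 1505 / 3.17 = 475 N.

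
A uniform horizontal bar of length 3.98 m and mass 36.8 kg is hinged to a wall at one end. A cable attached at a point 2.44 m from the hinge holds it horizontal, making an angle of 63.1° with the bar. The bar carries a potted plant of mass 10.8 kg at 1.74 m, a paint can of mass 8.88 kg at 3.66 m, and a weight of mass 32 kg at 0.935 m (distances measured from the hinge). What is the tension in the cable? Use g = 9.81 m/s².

Choose the hinge as the axis so the unknown hinge reaction has zero arm there.
Beam weight: 36.8 × 9.81 = 361 N down at 1.99 m → arm 1.99 m, τ = 361 × 1.99 = 718.4 N·m clockwise.
Potted plant: 10.8 × 9.81 = 105.9 N down at 1.74 m → arm 1.74 m, τ = 105.9 × 1.74 = 184.3 N·m clockwise.
Paint can: 8.88 × 9.81 = 87.11 N down at 3.66 m → arm 3.66 m, τ = 87.11 × 3.66 = 318.8 N·m clockwise.
Weight: 32 × 9.81 = 313.9 N down at 0.935 m → arm 0.935 m, τ = 313.9 × 0.935 = 293.5 N·m clockwise.
Total clockwise load moment = 1515 N·m.
The cable tension T acts at 2.44 m; only its component perpendicular to the bar, T sinθ, produces torque. sin 63.1° = 0.8918.
For rotational equilibrium, T × 2.44 × 0.8918 = 1515, so T = 1515 / 2.176 = 696 N.

T ≈ 696 N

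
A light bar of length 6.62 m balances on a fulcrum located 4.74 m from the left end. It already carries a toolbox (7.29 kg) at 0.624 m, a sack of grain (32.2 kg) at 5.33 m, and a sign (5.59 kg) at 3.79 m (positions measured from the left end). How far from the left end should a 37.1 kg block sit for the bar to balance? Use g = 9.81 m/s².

x ≈ 5.18 m from the left end

About the fulcrum (at 4.74 m from the left end):
Toolbox: 7.29 × 9.81 = 71.51 N down at 0.624 m → arm 4.116 m, τ = 71.51 × 4.116 = 294.3 N·m counterclockwise.
Sack of grain: 32.2 × 9.81 = 315.9 N down at 5.33 m → arm 0.59 m, τ = 315.9 × 0.59 = 186.4 N·m clockwise.
Sign: 5.59 × 9.81 = 54.84 N down at 3.79 m → arm 0.95 m, τ = 54.84 × 0.95 = 52.1 N·m counterclockwise.
Net moment of existing loads = 160 N·m counterclockwise.
The block weighs 37.1 × 9.81 = 364 N and must supply an equal clockwise moment, so its lever arm about the fulcrum is 160 / 364 = 0.44 m.
That puts it at 4.74 + 0.44 = 5.18 m from the left end.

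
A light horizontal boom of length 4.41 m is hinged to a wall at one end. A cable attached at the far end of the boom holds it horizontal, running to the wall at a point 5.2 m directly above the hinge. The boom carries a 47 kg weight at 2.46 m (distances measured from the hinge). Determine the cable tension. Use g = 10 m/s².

T ≈ 344 N

Sum moments about the hinge (the unknown hinge reaction has zero arm there).
Weight: 47 × 10 = 470 N down at 2.46 m → arm 2.46 m, τ = 470 × 2.46 = 1156 N·m clockwise.
Total clockwise load moment = 1156 N·m.
The cable tension T acts at 4.41 m; only its component perpendicular to the boom, T sinθ, produces torque. sinθ = h/√(h²+d²) = 5.2/√(5.2²+4.41²) = 0.7627.
Στ = 0 ⇒ T × 4.41 × 0.7627 = 1156 ⇒ T = 1156 / 3.364 = 344 N.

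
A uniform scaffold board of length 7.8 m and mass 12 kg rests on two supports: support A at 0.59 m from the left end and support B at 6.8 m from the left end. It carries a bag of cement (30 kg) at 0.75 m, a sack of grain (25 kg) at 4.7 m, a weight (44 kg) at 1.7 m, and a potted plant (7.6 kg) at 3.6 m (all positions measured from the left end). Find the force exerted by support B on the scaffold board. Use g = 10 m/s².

R_B ≈ 353 N

Choose support A as the axis so its reaction then has zero moment arm.
Beam weight: 12 × 10 = 120 N down at 3.9 m → arm 3.31 m, τ = 120 × 3.31 = 397.2 N·m clockwise.
Bag of cement: 30 × 10 = 300 N down at 0.75 m → arm 0.16 m, τ = 300 × 0.16 = 48 N·m clockwise.
Sack of grain: 25 × 10 = 250 N down at 4.7 m → arm 4.11 m, τ = 250 × 4.11 = 1028 N·m clockwise.
Weight: 44 × 10 = 440 N down at 1.7 m → arm 1.11 m, τ = 440 × 1.11 = 488.4 N·m clockwise.
Potted plant: 7.6 × 10 = 76 N down at 3.6 m → arm 3.01 m, τ = 76 × 3.01 = 228.8 N·m clockwise.
Net load moment about support A = 2190 N·m clockwise.
Reaction R at support B is upward at 6.8 m, arm 6.21 m → moment R × 6.21 counterclockwise.
Balancing moments: R × 6.21 = 2190, giving R = 353 N.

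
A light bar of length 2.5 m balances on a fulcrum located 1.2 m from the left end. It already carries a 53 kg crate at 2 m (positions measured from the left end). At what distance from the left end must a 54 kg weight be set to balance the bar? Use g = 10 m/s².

Choose the fulcrum (at 1.2 m from the left end) as the axis so the support reaction has zero arm there.
Crate: 53 × 10 = 530 N down at 2 m → arm 0.8 m, τ = 530 × 0.8 = 424 N·m clockwise.
Net moment of existing loads = 424 N·m clockwise.
The weight weighs 54 × 10 = 540 N and must supply an equal counterclockwise moment, so its lever arm about the fulcrum is 424 / 540 = 0.785 m.
That puts it at 1.2 − 0.785 = 0.415 m from the left end.

x ≈ 0.415 m from the left end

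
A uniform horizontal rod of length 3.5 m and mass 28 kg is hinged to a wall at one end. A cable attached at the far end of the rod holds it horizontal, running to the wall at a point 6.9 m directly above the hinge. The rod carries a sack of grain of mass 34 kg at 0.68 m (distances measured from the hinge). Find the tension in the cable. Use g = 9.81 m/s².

Taking torques about the hinge:
Beam weight: 28 × 9.81 = 274.7 N down at 1.75 m → arm 1.75 m, τ = 274.7 × 1.75 = 480.7 N·m clockwise.
Sack of grain: 34 × 9.81 = 333.5 N down at 0.68 m → arm 0.68 m, τ = 333.5 × 0.68 = 226.8 N·m clockwise.
Total clockwise load moment = 707.5 N·m.
The cable tension T acts at 3.5 m; only its component perpendicular to the rod, T sinθ, produces torque. sinθ = h/√(h²+d²) = 6.9/√(6.9²+3.5²) = 0.8918.
For rotational equilibrium, T × 3.5 × 0.8918 = 707.5, so T = 707.5 / 3.121 = 227 N.

T ≈ 227 N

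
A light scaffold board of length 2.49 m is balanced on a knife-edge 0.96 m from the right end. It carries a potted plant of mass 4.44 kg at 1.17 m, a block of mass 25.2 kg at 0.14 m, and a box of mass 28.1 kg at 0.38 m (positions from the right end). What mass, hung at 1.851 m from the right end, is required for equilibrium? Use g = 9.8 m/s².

m ≈ 40.4 kg

Taking torques about the knife-edge (at 0.96 m from the right end):
Potted plant: 4.44 × 9.8 = 43.51 N down at 1.17 m → arm 0.21 m, τ = 43.51 × 0.21 = 9.137 N·m counterclockwise.
Block: 25.2 × 9.8 = 247 N down at 0.14 m → arm 0.82 m, τ = 247 × 0.82 = 202.5 N·m clockwise.
Box: 28.1 × 9.8 = 275.4 N down at 0.38 m → arm 0.58 m, τ = 275.4 × 0.58 = 159.7 N·m clockwise.
Net moment of known loads = 353.1 N·m clockwise.
An unknown mass m at 1.851 m has arm 0.891 m; its moment is m·g·0.891 counterclockwise.
For rotational equilibrium, m × 9.8 × 0.891 = 353.1, so m = 353.1 / (9.8 × 0.891) = 40.4 kg.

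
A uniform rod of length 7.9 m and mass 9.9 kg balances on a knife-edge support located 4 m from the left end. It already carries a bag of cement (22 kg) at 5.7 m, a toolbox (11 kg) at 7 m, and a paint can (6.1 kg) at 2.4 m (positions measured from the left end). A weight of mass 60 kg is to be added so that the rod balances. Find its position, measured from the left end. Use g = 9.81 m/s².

About the knife-edge support (at 4 m from the left end):
Beam weight: 9.9 × 9.81 = 97.12 N down at 3.95 m → arm 0.05 m, τ = 97.12 × 0.05 = 4.856 N·m counterclockwise.
Bag of cement: 22 × 9.81 = 215.8 N down at 5.7 m → arm 1.7 m, τ = 215.8 × 1.7 = 366.9 N·m clockwise.
Toolbox: 11 × 9.81 = 107.9 N down at 7 m → arm 3 m, τ = 107.9 × 3 = 323.7 N·m clockwise.
Paint can: 6.1 × 9.81 = 59.84 N down at 2.4 m → arm 1.6 m, τ = 59.84 × 1.6 = 95.74 N·m counterclockwise.
Net moment of existing loads = 590 N·m clockwise.
The weight weighs 60 × 9.81 = 588.6 N and must supply an equal counterclockwise moment, so its lever arm about the knife-edge support is 590 / 588.6 = 1 m.
That puts it at 4 − 1 = 3 m from the left end.

x ≈ 3 m from the left end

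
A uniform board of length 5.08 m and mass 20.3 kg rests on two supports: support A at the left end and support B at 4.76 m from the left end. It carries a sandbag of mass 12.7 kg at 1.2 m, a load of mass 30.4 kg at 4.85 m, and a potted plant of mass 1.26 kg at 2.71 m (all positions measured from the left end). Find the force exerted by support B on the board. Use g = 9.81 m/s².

R_B ≈ 449 N

Sum moments about support A (its reaction then has zero moment arm).
Beam weight: 20.3 × 9.81 = 199.1 N down at 2.54 m → arm 2.54 m, τ = 199.1 × 2.54 = 505.7 N·m clockwise.
Sandbag: 12.7 × 9.81 = 124.6 N down at 1.2 m → arm 1.2 m, τ = 124.6 × 1.2 = 149.5 N·m clockwise.
Load: 30.4 × 9.81 = 298.2 N down at 4.85 m → arm 4.85 m, τ = 298.2 × 4.85 = 1446 N·m clockwise.
Potted plant: 1.26 × 9.81 = 12.36 N down at 2.71 m → arm 2.71 m, τ = 12.36 × 2.71 = 33.5 N·m clockwise.
Net load moment about support A = 2135 N·m clockwise.
Reaction R at support B is upward at 4.76 m, arm 4.76 m → moment R × 4.76 counterclockwise.
Balancing moments: R × 4.76 = 2135, giving R = 449 N.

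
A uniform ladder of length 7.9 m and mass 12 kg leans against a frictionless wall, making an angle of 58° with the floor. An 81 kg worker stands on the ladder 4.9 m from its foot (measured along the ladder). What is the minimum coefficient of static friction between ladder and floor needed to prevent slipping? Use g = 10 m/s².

μ_min ≈ 0.378

Sum moments about the foot of the ladder (the floor normal and friction both act there and drop out).
Ladder weight 12×10 = 120 N acts at 3.95 m along the ladder; its horizontal arm is 3.95·cos58° = 2.093 m → τ = 251.2 N·m clockwise.
Worker: 81×10 = 810 N at 4.9 m → arm 2.597 m → τ = 2104 N·m clockwise.
Wall normal N acts horizontally at the top; its moment arm is the height L sinθ = 7.9·sin58° = 6.7 m, counterclockwise.
Balancing moments: N × 6.7 = 2355, giving N = 351.5 N.
ΣFx = 0 ⇒ f = N_wall = 351.5 N. ΣFy = 0 ⇒ N_floor = 930 N.
μ_min = f / N_floor = 351.5 / 930 = 0.378.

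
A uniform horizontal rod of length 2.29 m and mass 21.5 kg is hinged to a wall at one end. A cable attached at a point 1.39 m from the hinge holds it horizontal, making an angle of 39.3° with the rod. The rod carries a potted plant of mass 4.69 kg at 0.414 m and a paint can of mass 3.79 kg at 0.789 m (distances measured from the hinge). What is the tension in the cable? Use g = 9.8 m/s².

About the hinge:
Beam weight: 21.5 × 9.8 = 210.7 N down at 1.145 m → arm 1.145 m, τ = 210.7 × 1.145 = 241.3 N·m clockwise.
Potted plant: 4.69 × 9.8 = 45.96 N down at 0.414 m → arm 0.414 m, τ = 45.96 × 0.414 = 19.03 N·m clockwise.
Paint can: 3.79 × 9.8 = 37.14 N down at 0.789 m → arm 0.789 m, τ = 37.14 × 0.789 = 29.3 N·m clockwise.
Total clockwise load moment = 289.6 N·m.
The cable tension T acts at 1.39 m; only its component perpendicular to the rod, T sinθ, produces torque. sin 39.3° = 0.6334.
Στ = 0 ⇒ T × 1.39 × 0.6334 = 289.6 ⇒ T = 289.6 / 0.8804 = 329 N.

T ≈ 329 N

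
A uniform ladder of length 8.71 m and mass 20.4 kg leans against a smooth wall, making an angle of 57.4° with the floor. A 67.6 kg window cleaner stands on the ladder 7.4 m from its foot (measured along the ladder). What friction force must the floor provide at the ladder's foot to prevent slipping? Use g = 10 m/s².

Taking torques about the foot of the ladder:
Ladder weight 20.4×10 = 204 N acts at 4.355 m along the ladder; its horizontal arm is 4.355·cos57.4° = 2.346 m → τ = 478.6 N·m clockwise.
Window cleaner: 67.6×10 = 676 N at 7.4 m → arm 3.987 m → τ = 2695 N·m clockwise.
Wall normal N acts horizontally at the top; its moment arm is the height L sinθ = 8.71·sin57.4° = 7.338 m, counterclockwise.
Στ = 0 ⇒ N × 7.338 = 3174 ⇒ N = 433 N.
ΣFx = 0: friction at the foot balances the wall's push, so f = N_wall = 433 N.

f ≈ 433 N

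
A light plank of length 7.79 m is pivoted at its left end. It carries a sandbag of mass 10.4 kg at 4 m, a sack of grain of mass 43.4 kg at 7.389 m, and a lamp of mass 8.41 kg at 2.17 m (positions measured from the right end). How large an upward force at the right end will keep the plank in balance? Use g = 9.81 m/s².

F ≈ 131 N

Taking torques about the left end:
Sandbag: 10.4 × 9.81 = 102 N down at 4 m → arm 3.79 m, τ = 102 × 3.79 = 386.6 N·m clockwise.
Sack of grain: 43.4 × 9.81 = 425.8 N down at 7.389 m → arm 0.401 m, τ = 425.8 × 0.401 = 170.7 N·m clockwise.
Lamp: 8.41 × 9.81 = 82.5 N down at 2.17 m → arm 5.62 m, τ = 82.5 × 5.62 = 463.7 N·m clockwise.
Net moment of the loads = 1021 N·m clockwise.
The upward force F acts at the right end, arm 7.79 m, giving F × 7.79 counterclockwise.
For rotational equilibrium, F × 7.79 = 1021, so F = 1021 / 7.79 = 131 N.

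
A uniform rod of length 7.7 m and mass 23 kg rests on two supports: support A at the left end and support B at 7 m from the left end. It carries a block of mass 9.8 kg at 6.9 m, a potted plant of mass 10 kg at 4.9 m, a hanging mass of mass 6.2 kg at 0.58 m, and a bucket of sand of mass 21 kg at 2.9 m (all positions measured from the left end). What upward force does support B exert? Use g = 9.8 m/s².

R_B ≈ 378 N

Take moments about support A.
Beam weight: 23 × 9.8 = 225.4 N down at 3.85 m → arm 3.85 m, τ = 225.4 × 3.85 = 867.8 N·m clockwise.
Block: 9.8 × 9.8 = 96.04 N down at 6.9 m → arm 6.9 m, τ = 96.04 × 6.9 = 662.7 N·m clockwise.
Potted plant: 10 × 9.8 = 98 N down at 4.9 m → arm 4.9 m, τ = 98 × 4.9 = 480.2 N·m clockwise.
Hanging mass: 6.2 × 9.8 = 60.76 N down at 0.58 m → arm 0.58 m, τ = 60.76 × 0.58 = 35.24 N·m clockwise.
Bucket of sand: 21 × 9.8 = 205.8 N down at 2.9 m → arm 2.9 m, τ = 205.8 × 2.9 = 596.8 N·m clockwise.
Net load moment about support A = 2643 N·m clockwise.
Reaction R at support B is upward at 7 m, arm 7 m → moment R × 7 counterclockwise.
Στ = 0 ⇒ R × 7 = 2643 ⇒ R = 378 N.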